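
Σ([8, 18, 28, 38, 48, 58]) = 198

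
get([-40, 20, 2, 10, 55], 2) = 2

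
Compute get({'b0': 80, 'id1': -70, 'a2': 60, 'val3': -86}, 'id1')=-70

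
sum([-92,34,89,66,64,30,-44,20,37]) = (-92) + 34 + 89 + 66 + 64 + 30 + (-44) + 20 + 37
= 204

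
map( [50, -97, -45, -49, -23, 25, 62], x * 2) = 50*2=100, -97*2=-194, -45*2=-90, -49*2=-98, -23*2=-46, 25*2=50, 62*2=124
= [100, -194, -90, -98, -46, 50, 124]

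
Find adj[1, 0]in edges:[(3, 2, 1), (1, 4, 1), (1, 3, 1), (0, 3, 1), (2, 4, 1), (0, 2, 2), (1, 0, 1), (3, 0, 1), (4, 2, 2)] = 1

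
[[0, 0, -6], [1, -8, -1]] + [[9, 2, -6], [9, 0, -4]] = [[9, 2, -12], [10, -8, -5]]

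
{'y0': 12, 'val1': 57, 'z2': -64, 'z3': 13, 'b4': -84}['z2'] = -64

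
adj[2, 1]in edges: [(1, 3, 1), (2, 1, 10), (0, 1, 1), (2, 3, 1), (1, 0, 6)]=10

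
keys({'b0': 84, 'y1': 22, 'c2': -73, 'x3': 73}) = ['b0', 'y1', 'c2', 'x3']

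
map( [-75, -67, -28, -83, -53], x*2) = -75*2=-150, -67*2=-134, -28*2=-56, -83*2=-166, -53*2=-106
= [-150, -134, -56, -166, -106]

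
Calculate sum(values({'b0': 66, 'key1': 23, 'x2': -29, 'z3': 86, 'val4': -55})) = 91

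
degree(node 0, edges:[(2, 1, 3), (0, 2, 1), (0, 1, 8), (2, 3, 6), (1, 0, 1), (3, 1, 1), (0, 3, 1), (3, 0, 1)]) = incident: (0,2), (0,1), (1,0), (0,3), (3,0)
= 5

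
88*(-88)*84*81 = -52690176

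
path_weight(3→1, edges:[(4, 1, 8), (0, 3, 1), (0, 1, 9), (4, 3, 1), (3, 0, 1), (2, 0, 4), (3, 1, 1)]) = 1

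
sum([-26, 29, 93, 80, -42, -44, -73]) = (-26) + 29 + 93 + 80 + (-42) + (-44) + (-73)
= 17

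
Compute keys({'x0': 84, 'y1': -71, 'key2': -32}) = ['x0', 'y1', 'key2']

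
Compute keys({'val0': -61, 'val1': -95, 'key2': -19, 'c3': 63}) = ['val0', 'val1', 'key2', 'c3']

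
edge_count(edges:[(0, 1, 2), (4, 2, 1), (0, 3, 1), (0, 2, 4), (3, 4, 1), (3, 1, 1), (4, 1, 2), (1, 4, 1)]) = 8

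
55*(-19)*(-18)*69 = 1297890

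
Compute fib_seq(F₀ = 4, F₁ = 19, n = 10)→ [4, 19, 23, 42, 65, 107, 172, 279, 451, 730]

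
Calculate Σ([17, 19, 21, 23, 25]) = 105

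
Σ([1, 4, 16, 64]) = 85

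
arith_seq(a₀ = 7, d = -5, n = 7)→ a_0 = 7 + 0*-5 = 7
a_1 = 7 + 1*-5 = 2
a_2 = 7 + 2*-5 = -3
...
= [7, 2, -3, -8, -13, -18, -23]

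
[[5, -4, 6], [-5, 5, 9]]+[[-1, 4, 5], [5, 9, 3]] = [[4, 0, 11], [0, 14, 12]]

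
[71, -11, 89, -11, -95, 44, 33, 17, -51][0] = 71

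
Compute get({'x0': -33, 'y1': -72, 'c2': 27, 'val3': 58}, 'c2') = 27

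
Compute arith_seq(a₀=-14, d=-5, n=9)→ [-14, -19, -24, -29, -34, -39, -44, -49, -54]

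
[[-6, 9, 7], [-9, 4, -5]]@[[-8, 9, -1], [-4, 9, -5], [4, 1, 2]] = C[0][0] = (-6)*(-8) + (9)*(-4) + (7)*(4) = 40
C[0][1] = (-6)*(9) + (9)*(9) + (7)*(1) = 34
C[0][2] = (-6)*(-1) + (9)*(-5) + (7)*(2) = -25
C[1][0] = (-9)*(-8) + (4)*(-4) + (-5)*(4) = 36
C[1][1] = (-9)*(9) + (4)*(9) + (-5)*(1) = -50
C[1][2] = (-9)*(-1) + (4)*(-5) + (-5)*(2) = -21
= [[40, 34, -25], [36, -50, -21]]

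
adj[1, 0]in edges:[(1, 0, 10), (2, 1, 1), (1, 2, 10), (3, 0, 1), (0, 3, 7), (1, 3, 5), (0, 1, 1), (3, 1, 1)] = 10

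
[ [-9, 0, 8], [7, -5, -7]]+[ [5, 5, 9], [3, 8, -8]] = [[-4, 5, 17], [10, 3, -15]]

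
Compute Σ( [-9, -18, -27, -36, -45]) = (-9) + (-18) + (-27) + (-36) + (-45)
= -135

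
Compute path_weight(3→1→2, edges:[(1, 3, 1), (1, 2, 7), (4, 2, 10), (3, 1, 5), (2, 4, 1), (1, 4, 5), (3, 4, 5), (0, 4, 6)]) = 12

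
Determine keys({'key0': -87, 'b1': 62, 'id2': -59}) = ['key0', 'b1', 'id2']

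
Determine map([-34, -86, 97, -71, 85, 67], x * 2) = -34*2=-68, -86*2=-172, 97*2=194, -71*2=-142, 85*2=170, 67*2=134
= [-68, -172, 194, -142, 170, 134]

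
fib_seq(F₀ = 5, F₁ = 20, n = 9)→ [5, 20, 25, 45, 70, 115, 185, 300, 485]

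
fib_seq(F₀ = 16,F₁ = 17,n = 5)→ F_2 = F_1 + F_0 = 33
F_3 = F_2 + F_1 = 50
F_4 = F_3 + F_2 = 83
= [16, 17, 33, 50, 83]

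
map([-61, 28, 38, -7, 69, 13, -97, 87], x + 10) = [-51, 38, 48, 3, 79, 23, -87, 97]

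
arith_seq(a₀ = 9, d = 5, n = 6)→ [9, 14, 19, 24, 29, 34]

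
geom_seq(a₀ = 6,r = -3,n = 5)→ a_0 = 6*(-3)^0 = 6
a_1 = 6*(-3)^1 = -18
a_2 = 6*(-3)^2 = 54
...
= [6, -18, 54, -162, 486]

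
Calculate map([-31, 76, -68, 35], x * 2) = -31*2=-62, 76*2=152, -68*2=-136, 35*2=70
= [-62, 152, -136, 70]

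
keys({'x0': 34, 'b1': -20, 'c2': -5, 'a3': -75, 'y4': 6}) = ['x0', 'b1', 'c2', 'a3', 'y4']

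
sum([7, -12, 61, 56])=112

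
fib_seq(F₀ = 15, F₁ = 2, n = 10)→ [15, 2, 17, 19, 36, 55, 91, 146, 237, 383]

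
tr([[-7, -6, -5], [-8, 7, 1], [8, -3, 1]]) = diagonal: (-7) + 7 + 1
= 1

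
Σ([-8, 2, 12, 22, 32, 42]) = (-8) + 2 + 12 + 22 + 32 + 42
= 102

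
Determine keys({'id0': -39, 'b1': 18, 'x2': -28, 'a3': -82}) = ['id0', 'b1', 'x2', 'a3']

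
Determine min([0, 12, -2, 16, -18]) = -18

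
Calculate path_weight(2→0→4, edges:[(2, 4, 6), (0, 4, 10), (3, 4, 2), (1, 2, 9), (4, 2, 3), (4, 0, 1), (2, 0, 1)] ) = w(2→0)=1 + w(0→4)=10
= 11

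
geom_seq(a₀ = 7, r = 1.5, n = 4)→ [7.0, 10.5, 15.75, 23.625]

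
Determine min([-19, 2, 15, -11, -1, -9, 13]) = -19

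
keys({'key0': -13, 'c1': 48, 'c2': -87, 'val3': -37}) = ['key0', 'c1', 'c2', 'val3']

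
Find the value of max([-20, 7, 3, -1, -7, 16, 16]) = 16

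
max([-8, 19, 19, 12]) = 19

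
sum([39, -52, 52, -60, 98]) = 77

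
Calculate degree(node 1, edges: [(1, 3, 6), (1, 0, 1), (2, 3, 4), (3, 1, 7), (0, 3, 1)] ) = 3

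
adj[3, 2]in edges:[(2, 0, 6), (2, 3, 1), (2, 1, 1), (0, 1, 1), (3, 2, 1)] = 1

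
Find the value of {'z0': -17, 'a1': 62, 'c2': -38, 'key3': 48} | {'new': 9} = {'z0': -17, 'a1': 62, 'c2': -38, 'key3': 48, 'new': 9}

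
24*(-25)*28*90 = -1512000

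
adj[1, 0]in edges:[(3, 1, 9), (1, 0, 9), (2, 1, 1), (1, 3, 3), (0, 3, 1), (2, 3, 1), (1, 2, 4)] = 9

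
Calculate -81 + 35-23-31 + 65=-35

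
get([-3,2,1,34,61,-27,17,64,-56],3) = 34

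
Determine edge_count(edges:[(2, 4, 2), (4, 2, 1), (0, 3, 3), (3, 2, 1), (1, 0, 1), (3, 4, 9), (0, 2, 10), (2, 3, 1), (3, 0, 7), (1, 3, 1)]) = 10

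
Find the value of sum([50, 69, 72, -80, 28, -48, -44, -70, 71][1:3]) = 141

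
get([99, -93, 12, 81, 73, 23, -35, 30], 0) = 99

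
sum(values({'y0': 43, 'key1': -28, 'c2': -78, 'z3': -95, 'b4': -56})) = 43 + (-28) + (-78) + (-95) + (-56)
= -214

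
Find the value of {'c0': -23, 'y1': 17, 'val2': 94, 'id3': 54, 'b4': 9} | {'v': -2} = {'c0': -23, 'y1': 17, 'val2': 94, 'id3': 54, 'b4': 9, 'v': -2}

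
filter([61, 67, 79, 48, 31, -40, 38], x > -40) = [61, 67, 79, 48, 31, 38]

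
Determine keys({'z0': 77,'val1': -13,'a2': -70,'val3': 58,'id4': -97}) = ['z0', 'val1', 'a2', 'val3', 'id4']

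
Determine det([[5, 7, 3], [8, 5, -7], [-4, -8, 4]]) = (1)*(5)*det([[5, -7], [-8, 4]]) + (-1)*(7)*det([[8, -7], [-4, 4]]) + (1)*(3)*det([[8, 5], [-4, -8]])
= -180 + -28 + -132
= -340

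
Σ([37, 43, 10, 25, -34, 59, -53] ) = 87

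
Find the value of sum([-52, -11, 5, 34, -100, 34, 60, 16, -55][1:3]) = slice → [-11, 5]
(-11) + 5
= -6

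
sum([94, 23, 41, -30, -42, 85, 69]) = 240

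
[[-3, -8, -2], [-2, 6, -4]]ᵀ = [[-3, -2], [-8, 6], [-2, -4]]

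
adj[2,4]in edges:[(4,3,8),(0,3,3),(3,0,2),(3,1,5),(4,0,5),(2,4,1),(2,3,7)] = 1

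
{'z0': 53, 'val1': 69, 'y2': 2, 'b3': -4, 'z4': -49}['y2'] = 2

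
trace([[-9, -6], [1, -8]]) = diagonal: (-9) + (-8)
= -17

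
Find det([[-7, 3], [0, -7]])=(-7)*(-7) - (3)*(0)
= 49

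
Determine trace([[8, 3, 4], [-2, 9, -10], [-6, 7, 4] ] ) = diagonal: 8 + 9 + 4
= 21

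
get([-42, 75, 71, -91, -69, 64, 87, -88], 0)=-42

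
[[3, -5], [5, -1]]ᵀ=[[3, 5], [-5, -1]]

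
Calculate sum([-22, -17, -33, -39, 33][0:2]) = slice → [-22, -17]
(-22) + (-17)
= -39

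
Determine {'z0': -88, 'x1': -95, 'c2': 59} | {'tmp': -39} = {'z0': -88, 'x1': -95, 'c2': 59, 'tmp': -39}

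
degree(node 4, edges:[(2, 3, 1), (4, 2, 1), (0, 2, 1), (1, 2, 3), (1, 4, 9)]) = 2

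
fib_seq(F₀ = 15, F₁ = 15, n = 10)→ F_2 = F_1 + F_0 = 30
F_3 = F_2 + F_1 = 45
F_4 = F_3 + F_2 = 75
...
= [15, 15, 30, 45, 75, 120, 195, 315, 510, 825]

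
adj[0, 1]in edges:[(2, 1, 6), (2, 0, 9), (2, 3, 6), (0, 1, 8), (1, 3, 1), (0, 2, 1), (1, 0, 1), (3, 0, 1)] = 8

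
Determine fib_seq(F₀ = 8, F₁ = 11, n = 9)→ F_2 = F_1 + F_0 = 19
F_3 = F_2 + F_1 = 30
F_4 = F_3 + F_2 = 49
...
= [8, 11, 19, 30, 49, 79, 128, 207, 335]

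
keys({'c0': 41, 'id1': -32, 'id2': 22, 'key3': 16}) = ['c0', 'id1', 'id2', 'key3']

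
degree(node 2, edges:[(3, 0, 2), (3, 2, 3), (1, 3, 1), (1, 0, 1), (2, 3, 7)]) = incident: (3,2), (2,3)
= 2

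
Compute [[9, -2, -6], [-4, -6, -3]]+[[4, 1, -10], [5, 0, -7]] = [[13, -1, -16], [1, -6, -10]]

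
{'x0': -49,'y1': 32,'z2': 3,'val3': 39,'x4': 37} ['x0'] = -49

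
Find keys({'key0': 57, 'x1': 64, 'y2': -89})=['key0', 'x1', 'y2']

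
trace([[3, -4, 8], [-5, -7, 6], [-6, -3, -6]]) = -10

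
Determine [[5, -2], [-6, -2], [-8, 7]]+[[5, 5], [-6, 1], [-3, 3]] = [[10, 3], [-12, -1], [-11, 10]]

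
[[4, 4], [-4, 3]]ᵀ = [[4, -4], [4, 3]]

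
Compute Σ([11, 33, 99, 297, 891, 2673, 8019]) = 12023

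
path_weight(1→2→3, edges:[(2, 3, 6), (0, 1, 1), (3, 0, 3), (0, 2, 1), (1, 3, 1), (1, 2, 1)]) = 7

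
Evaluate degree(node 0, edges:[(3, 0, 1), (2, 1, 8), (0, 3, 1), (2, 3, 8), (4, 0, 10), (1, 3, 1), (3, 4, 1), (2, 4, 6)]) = incident: (3,0), (0,3), (4,0)
= 3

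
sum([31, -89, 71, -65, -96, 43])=31 + (-89) + 71 + (-65) + (-96) + 43
= -105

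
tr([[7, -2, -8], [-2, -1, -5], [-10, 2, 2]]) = 8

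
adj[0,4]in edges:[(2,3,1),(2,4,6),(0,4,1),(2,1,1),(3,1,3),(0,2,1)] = 1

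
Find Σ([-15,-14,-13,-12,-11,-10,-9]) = -84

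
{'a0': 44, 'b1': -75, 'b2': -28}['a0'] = 44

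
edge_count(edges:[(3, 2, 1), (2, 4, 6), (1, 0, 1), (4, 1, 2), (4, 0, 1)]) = 5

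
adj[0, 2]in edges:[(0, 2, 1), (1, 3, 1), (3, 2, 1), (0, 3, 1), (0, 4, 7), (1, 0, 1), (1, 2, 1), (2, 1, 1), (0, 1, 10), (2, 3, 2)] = 1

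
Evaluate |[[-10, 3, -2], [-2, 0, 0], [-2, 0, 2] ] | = (1)*(-10)*det([[0, 0], [0, 2]]) + (-1)*(3)*det([[-2, 0], [-2, 2]]) + (1)*(-2)*det([[-2, 0], [-2, 0]])
= 0 + 12 + 0
= 12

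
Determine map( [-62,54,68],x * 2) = [-124, 108, 136]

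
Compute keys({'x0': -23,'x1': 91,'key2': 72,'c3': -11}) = ['x0', 'x1', 'key2', 'c3']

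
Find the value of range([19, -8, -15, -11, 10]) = 34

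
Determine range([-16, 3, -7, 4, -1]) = 20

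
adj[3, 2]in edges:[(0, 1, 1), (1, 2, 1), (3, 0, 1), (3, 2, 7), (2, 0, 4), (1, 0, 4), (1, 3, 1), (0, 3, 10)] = 7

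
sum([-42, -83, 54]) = -71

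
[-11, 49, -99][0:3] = [-11, 49, -99]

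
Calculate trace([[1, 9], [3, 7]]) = 8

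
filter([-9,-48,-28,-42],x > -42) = [-9, -28]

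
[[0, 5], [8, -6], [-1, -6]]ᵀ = [[0, 8, -1], [5, -6, -6]]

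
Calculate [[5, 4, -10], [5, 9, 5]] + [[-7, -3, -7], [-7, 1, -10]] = [[-2, 1, -17], [-2, 10, -5]]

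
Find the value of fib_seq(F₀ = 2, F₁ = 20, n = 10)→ F_2 = F_1 + F_0 = 22
F_3 = F_2 + F_1 = 42
F_4 = F_3 + F_2 = 64
...
= [2, 20, 22, 42, 64, 106, 170, 276, 446, 722]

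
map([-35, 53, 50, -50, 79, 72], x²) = (-35)²=1225, (53)²=2809, (50)²=2500, (-50)²=2500, (79)²=6241, (72)²=5184
= [1225, 2809, 2500, 2500, 6241, 5184]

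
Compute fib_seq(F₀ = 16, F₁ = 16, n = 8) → F_2 = F_1 + F_0 = 32
F_3 = F_2 + F_1 = 48
F_4 = F_3 + F_2 = 80
...
= [16, 16, 32, 48, 80, 128, 208, 336]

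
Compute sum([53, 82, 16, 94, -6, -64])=175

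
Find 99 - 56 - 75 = -32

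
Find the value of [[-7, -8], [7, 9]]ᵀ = [[-7, 7], [-8, 9]]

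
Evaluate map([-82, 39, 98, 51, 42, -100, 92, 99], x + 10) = [-72, 49, 108, 61, 52, -90, 102, 109]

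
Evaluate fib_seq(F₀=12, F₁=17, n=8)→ F_2 = F_1 + F_0 = 29
F_3 = F_2 + F_1 = 46
F_4 = F_3 + F_2 = 75
...
= [12, 17, 29, 46, 75, 121, 196, 317]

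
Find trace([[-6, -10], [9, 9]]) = 3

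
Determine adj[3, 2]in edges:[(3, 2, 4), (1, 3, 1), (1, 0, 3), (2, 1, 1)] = 4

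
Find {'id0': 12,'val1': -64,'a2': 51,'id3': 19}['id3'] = 19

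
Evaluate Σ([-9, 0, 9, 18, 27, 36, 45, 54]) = (-9) + 0 + 9 + 18 + 27 + 36 + 45 + 54
= 180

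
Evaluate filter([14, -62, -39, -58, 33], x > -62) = [14, -39, -58, 33]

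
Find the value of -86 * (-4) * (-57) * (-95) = 1862760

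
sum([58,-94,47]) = 11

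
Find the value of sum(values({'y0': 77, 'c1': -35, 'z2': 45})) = 77 + (-35) + 45
= 87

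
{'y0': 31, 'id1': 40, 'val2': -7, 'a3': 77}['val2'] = -7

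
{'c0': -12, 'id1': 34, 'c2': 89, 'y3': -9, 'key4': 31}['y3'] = -9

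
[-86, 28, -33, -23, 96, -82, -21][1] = 28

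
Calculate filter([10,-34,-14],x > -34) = [10, -14]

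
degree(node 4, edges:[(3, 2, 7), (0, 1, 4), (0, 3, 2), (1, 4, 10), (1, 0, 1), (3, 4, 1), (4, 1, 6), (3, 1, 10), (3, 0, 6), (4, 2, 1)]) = incident: (1,4), (3,4), (4,1), (4,2)
= 4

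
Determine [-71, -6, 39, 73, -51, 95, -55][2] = 39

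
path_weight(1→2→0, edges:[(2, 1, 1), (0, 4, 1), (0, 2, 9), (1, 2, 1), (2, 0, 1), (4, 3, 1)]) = w(1→2)=1 + w(2→0)=1
= 2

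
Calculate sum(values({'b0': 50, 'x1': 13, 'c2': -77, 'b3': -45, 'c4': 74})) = 50 + 13 + (-77) + (-45) + 74
= 15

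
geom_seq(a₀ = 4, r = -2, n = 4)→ [4, -8, 16, -32]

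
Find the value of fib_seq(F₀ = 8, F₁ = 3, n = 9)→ [8, 3, 11, 14, 25, 39, 64, 103, 167]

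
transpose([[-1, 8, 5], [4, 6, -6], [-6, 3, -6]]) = [[-1, 4, -6], [8, 6, 3], [5, -6, -6]]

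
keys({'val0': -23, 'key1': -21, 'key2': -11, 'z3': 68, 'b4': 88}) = ['val0', 'key1', 'key2', 'z3', 'b4']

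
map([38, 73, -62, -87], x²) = (38)²=1444, (73)²=5329, (-62)²=3844, (-87)²=7569
= [1444, 5329, 3844, 7569]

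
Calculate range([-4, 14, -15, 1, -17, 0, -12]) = 31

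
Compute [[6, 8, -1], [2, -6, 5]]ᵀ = [[6, 2], [8, -6], [-1, 5]]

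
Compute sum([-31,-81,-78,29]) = (-31) + (-81) + (-78) + 29
= -161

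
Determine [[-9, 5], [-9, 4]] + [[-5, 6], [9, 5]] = [[-14, 11], [0, 9]]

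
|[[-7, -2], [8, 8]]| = -40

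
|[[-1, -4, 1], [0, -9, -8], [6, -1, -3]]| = (1)*(-1)*det([[-9, -8], [-1, -3]]) + (-1)*(-4)*det([[0, -8], [6, -3]]) + (1)*(1)*det([[0, -9], [6, -1]])
= -19 + 192 + 54
= 227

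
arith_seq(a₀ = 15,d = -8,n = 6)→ a_0 = 15 + 0*-8 = 15
a_1 = 15 + 1*-8 = 7
a_2 = 15 + 2*-8 = -1
...
= [15, 7, -1, -9, -17, -25]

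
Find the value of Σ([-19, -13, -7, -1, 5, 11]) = -24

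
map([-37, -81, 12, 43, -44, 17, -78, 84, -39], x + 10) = [-27, -71, 22, 53, -34, 27, -68, 94, -29]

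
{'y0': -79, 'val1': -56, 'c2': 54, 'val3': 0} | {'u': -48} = {'y0': -79, 'val1': -56, 'c2': 54, 'val3': 0, 'u': -48}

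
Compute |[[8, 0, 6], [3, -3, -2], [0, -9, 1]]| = (1)*(8)*det([[-3, -2], [-9, 1]]) + (-1)*(0)*det([[3, -2], [0, 1]]) + (1)*(6)*det([[3, -3], [0, -9]])
= -168 + 0 + -162
= -330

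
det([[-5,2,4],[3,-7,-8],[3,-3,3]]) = 207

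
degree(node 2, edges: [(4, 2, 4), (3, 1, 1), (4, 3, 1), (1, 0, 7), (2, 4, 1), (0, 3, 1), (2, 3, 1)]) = incident: (4,2), (2,4), (2,3)
= 3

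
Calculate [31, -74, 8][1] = -74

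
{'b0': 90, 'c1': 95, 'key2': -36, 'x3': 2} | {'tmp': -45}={'b0': 90, 'c1': 95, 'key2': -36, 'x3': 2, 'tmp': -45}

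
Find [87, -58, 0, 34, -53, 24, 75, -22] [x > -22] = keep x where x > -22: 87✓, -58✗, 0✓, 34✓, -53✗, 24✓, 75✓, -22✗
= [87, 0, 34, 24, 75]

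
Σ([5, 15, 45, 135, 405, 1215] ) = 1820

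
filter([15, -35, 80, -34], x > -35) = [15, 80, -34]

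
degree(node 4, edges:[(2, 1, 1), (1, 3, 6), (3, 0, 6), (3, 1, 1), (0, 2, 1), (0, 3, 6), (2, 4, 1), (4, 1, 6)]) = 2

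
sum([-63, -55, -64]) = (-63) + (-55) + (-64)
= -182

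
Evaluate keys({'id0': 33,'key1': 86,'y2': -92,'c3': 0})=['id0', 'key1', 'y2', 'c3']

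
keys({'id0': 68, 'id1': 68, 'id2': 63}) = ['id0', 'id1', 'id2']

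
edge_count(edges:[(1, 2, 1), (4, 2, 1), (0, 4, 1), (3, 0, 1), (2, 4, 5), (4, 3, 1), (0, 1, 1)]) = 7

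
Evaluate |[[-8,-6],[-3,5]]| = -58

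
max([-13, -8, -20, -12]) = -8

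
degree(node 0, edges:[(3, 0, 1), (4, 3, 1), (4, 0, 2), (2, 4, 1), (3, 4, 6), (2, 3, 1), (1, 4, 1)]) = 2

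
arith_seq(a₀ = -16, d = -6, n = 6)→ [-16, -22, -28, -34, -40, -46]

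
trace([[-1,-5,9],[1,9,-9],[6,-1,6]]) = diagonal: (-1) + 9 + 6
= 14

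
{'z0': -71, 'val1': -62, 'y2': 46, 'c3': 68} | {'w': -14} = {'z0': -71, 'val1': -62, 'y2': 46, 'c3': 68, 'w': -14}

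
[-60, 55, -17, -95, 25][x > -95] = keep x where x > -95: -60✓, 55✓, -17✓, -95✗, 25✓
= [-60, 55, -17, 25]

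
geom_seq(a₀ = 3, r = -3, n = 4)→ a_0 = 3*(-3)^0 = 3
a_1 = 3*(-3)^1 = -9
a_2 = 3*(-3)^2 = 27
...
= [3, -9, 27, -81]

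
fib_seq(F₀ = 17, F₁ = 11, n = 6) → [17, 11, 28, 39, 67, 106]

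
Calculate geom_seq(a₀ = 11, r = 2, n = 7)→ [11, 22, 44, 88, 176, 352, 704]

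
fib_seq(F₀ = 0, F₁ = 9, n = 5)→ F_2 = F_1 + F_0 = 9
F_3 = F_2 + F_1 = 18
F_4 = F_3 + F_2 = 27
= [0, 9, 9, 18, 27]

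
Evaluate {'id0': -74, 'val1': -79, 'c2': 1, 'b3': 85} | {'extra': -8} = {'id0': -74, 'val1': -79, 'c2': 1, 'b3': 85, 'extra': -8}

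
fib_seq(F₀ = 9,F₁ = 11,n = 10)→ [9, 11, 20, 31, 51, 82, 133, 215, 348, 563]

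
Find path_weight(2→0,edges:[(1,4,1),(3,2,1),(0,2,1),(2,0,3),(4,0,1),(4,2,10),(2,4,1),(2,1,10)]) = w(2→0)=3
= 3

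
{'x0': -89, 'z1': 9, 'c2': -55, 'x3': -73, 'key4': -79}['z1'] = 9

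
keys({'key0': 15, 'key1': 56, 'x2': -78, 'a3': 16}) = ['key0', 'key1', 'x2', 'a3']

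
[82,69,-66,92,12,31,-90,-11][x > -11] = [82, 69, 92, 12, 31]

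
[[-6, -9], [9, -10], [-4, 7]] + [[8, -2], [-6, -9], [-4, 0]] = [[2, -11], [3, -19], [-8, 7]]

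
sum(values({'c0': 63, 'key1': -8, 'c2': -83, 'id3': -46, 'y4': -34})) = 63 + (-8) + (-83) + (-46) + (-34)
= -108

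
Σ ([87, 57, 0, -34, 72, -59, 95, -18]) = 200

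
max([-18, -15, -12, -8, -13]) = -8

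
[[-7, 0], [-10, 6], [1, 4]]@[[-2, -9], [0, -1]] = C[0][0] = (-7)*(-2) + (0)*(0) = 14
C[0][1] = (-7)*(-9) + (0)*(-1) = 63
C[1][0] = (-10)*(-2) + (6)*(0) = 20
C[1][1] = (-10)*(-9) + (6)*(-1) = 84
C[2][0] = (1)*(-2) + (4)*(0) = -2
C[2][1] = (1)*(-9) + (4)*(-1) = -13
= [[14, 63], [20, 84], [-2, -13]]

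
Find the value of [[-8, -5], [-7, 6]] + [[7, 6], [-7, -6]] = [[-1, 1], [-14, 0]]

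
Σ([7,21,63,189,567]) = 7 + 21 + 63 + 189 + 567
= 847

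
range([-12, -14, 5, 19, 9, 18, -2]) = 33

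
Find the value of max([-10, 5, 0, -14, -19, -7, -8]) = 5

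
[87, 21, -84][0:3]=[87, 21, -84]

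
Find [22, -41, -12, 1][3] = 1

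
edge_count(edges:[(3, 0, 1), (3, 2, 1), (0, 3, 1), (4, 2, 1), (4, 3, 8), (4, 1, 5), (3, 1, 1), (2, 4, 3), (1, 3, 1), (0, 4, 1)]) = 10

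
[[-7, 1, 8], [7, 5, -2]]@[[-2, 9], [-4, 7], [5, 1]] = C[0][0] = (-7)*(-2) + (1)*(-4) + (8)*(5) = 50
C[0][1] = (-7)*(9) + (1)*(7) + (8)*(1) = -48
C[1][0] = (7)*(-2) + (5)*(-4) + (-2)*(5) = -44
C[1][1] = (7)*(9) + (5)*(7) + (-2)*(1) = 96
= [[50, -48], [-44, 96]]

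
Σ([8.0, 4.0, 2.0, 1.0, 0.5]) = 15.5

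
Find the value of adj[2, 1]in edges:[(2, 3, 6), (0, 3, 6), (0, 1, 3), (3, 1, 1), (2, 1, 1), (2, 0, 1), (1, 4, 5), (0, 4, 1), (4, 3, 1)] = 1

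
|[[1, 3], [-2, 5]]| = 11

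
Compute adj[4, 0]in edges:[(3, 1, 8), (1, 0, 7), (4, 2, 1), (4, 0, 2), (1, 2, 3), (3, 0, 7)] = 2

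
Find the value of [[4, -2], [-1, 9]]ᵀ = [[4, -1], [-2, 9]]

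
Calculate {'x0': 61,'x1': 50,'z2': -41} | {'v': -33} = {'x0': 61, 'x1': 50, 'z2': -41, 'v': -33}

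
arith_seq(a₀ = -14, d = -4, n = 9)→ a_0 = -14 + 0*-4 = -14
a_1 = -14 + 1*-4 = -18
a_2 = -14 + 2*-4 = -22
...
= [-14, -18, -22, -26, -30, -34, -38, -42, -46]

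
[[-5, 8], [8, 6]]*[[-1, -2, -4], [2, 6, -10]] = C[0][0] = (-5)*(-1) + (8)*(2) = 21
C[0][1] = (-5)*(-2) + (8)*(6) = 58
C[0][2] = (-5)*(-4) + (8)*(-10) = -60
C[1][0] = (8)*(-1) + (6)*(2) = 4
C[1][1] = (8)*(-2) + (6)*(6) = 20
C[1][2] = (8)*(-4) + (6)*(-10) = -92
= [[21, 58, -60], [4, 20, -92]]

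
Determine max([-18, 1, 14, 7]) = 14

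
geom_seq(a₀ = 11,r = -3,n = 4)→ a_0 = 11*(-3)^0 = 11
a_1 = 11*(-3)^1 = -33
a_2 = 11*(-3)^2 = 99
...
= [11, -33, 99, -297]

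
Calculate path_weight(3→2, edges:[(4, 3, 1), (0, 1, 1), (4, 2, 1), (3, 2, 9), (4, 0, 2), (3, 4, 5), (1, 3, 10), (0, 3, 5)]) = w(3→2)=9
= 9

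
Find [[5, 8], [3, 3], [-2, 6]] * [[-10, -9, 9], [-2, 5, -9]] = [[-66, -5, -27], [-36, -12, 0], [8, 48, -72]]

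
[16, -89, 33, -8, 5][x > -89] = keep x where x > -89: 16✓, -89✗, 33✓, -8✓, 5✓
= [16, 33, -8, 5]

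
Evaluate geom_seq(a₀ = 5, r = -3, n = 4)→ [5, -15, 45, -135]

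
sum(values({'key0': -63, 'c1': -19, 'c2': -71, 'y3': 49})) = (-63) + (-19) + (-71) + 49
= -104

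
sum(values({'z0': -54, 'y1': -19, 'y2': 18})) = (-54) + (-19) + 18
= -55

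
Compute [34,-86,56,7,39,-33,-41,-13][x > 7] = keep x where x > 7: 34✓, -86✗, 56✓, 7✗, 39✓, -33✗, -41✗, -13✗
= [34, 56, 39]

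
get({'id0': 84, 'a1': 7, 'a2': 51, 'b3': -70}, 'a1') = 7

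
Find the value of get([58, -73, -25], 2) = -25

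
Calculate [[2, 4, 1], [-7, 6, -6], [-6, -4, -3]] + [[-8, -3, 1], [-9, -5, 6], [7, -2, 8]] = [[-6, 1, 2], [-16, 1, 0], [1, -6, 5]]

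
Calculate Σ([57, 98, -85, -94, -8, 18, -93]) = -107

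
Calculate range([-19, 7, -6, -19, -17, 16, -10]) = 35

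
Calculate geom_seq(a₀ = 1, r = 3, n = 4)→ [1, 3, 9, 27]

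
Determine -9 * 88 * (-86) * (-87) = -5925744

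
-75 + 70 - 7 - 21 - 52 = -85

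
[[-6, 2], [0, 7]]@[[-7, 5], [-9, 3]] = C[0][0] = (-6)*(-7) + (2)*(-9) = 24
C[0][1] = (-6)*(5) + (2)*(3) = -24
C[1][0] = (0)*(-7) + (7)*(-9) = -63
C[1][1] = (0)*(5) + (7)*(3) = 21
= [[24, -24], [-63, 21]]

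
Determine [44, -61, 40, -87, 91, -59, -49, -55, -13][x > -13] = keep x where x > -13: 44✓, -61✗, 40✓, -87✗, 91✓, -59✗, -49✗, -55✗, -13✗
= [44, 40, 91]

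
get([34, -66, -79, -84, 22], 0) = 34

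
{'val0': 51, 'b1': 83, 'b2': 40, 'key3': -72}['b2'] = 40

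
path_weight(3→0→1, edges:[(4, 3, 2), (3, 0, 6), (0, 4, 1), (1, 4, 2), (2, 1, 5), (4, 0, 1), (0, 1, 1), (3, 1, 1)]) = w(3→0)=6 + w(0→1)=1
= 7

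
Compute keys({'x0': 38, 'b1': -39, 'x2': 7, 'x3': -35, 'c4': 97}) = ['x0', 'b1', 'x2', 'x3', 'c4']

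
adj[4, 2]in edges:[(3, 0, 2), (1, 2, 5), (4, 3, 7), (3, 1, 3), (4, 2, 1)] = 1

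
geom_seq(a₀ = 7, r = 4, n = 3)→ [7, 28, 112]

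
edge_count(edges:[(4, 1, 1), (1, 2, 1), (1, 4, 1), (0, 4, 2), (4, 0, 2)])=5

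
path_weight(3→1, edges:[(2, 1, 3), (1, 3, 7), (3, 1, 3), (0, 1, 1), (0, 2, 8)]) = w(3→1)=3
= 3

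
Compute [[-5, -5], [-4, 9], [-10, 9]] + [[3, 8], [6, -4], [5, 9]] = [[-2, 3], [2, 5], [-5, 18]]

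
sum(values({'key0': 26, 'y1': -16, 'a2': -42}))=26 + (-16) + (-42)
= -32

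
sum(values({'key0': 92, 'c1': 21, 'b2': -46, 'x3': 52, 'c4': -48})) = 71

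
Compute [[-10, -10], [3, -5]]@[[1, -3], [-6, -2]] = C[0][0] = (-10)*(1) + (-10)*(-6) = 50
C[0][1] = (-10)*(-3) + (-10)*(-2) = 50
C[1][0] = (3)*(1) + (-5)*(-6) = 33
C[1][1] = (3)*(-3) + (-5)*(-2) = 1
= [[50, 50], [33, 1]]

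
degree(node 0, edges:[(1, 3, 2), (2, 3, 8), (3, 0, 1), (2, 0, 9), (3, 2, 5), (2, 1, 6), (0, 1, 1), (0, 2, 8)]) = incident: (3,0), (2,0), (0,1), (0,2)
= 4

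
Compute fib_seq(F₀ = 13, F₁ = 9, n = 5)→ [13, 9, 22, 31, 53]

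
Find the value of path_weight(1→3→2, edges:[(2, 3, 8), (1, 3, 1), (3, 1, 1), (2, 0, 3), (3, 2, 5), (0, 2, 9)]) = w(1→3)=1 + w(3→2)=5
= 6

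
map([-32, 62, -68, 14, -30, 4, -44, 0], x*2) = -32*2=-64, 62*2=124, -68*2=-136, 14*2=28, -30*2=-60, 4*2=8, -44*2=-88, 0*2=0
= [-64, 124, -136, 28, -60, 8, -88, 0]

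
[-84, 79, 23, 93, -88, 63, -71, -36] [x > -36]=[79, 23, 93, 63]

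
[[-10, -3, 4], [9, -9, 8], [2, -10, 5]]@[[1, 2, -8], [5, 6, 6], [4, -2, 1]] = C[0][0] = (-10)*(1) + (-3)*(5) + (4)*(4) = -9
C[0][1] = (-10)*(2) + (-3)*(6) + (4)*(-2) = -46
C[0][2] = (-10)*(-8) + (-3)*(6) + (4)*(1) = 66
C[1][0] = (9)*(1) + (-9)*(5) + (8)*(4) = -4
C[1][1] = (9)*(2) + (-9)*(6) + (8)*(-2) = -52
C[1][2] = (9)*(-8) + (-9)*(6) + (8)*(1) = -118
... (3 more cells)
= [[-9, -46, 66], [-4, -52, -118], [-28, -66, -71]]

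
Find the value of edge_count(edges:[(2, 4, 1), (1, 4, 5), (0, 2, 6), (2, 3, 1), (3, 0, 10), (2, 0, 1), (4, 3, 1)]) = 7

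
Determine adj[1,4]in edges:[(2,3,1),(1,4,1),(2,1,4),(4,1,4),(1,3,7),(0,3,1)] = 1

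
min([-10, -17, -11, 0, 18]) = -17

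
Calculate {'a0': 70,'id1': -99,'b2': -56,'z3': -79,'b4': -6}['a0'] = 70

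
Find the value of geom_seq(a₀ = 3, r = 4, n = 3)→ a_0 = 3*4^0 = 3
a_1 = 3*4^1 = 12
a_2 = 3*4^2 = 48
= [3, 12, 48]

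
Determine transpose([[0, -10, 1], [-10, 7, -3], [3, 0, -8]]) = [[0, -10, 3], [-10, 7, 0], [1, -3, -8]]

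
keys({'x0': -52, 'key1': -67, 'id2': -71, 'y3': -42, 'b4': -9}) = ['x0', 'key1', 'id2', 'y3', 'b4']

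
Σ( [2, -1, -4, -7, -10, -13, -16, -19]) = -68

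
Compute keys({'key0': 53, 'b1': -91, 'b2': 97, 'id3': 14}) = ['key0', 'b1', 'b2', 'id3']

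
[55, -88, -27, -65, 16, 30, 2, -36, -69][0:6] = [55, -88, -27, -65, 16, 30]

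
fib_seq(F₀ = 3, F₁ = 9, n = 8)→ F_2 = F_1 + F_0 = 12
F_3 = F_2 + F_1 = 21
F_4 = F_3 + F_2 = 33
...
= [3, 9, 12, 21, 33, 54, 87, 141]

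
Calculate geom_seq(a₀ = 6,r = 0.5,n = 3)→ [6.0, 3.0, 1.5]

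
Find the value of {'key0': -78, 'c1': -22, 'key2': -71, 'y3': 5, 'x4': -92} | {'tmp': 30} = {'key0': -78, 'c1': -22, 'key2': -71, 'y3': 5, 'x4': -92, 'tmp': 30}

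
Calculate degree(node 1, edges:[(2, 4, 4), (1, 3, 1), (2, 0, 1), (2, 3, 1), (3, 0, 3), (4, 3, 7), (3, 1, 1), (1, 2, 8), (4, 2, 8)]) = 3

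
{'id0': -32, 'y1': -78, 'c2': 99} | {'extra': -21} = {'id0': -32, 'y1': -78, 'c2': 99, 'extra': -21}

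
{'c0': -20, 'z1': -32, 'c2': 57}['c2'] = 57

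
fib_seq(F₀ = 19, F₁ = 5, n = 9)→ F_2 = F_1 + F_0 = 24
F_3 = F_2 + F_1 = 29
F_4 = F_3 + F_2 = 53
...
= [19, 5, 24, 29, 53, 82, 135, 217, 352]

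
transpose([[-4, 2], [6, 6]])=[[-4, 6], [2, 6]]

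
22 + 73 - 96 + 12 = 11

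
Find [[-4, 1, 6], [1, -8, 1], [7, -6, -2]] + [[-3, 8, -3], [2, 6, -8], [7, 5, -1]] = [[-7, 9, 3], [3, -2, -7], [14, -1, -3]]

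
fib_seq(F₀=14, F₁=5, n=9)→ F_2 = F_1 + F_0 = 19
F_3 = F_2 + F_1 = 24
F_4 = F_3 + F_2 = 43
...
= [14, 5, 19, 24, 43, 67, 110, 177, 287]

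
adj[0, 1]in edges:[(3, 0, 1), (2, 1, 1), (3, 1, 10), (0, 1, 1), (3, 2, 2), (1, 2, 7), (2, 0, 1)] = 1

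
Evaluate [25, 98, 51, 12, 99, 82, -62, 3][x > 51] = [98, 99, 82]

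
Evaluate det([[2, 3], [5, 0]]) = -15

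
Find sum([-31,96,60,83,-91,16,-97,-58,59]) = 37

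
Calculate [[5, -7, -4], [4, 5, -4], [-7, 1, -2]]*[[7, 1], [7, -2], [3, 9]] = [[-26, -17], [51, -42], [-48, -27]]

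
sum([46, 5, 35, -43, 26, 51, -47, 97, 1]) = 46 + 5 + 35 + (-43) + 26 + 51 + (-47) + 97 + 1
= 171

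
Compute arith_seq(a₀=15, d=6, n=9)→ a_0 = 15 + 0*6 = 15
a_1 = 15 + 1*6 = 21
a_2 = 15 + 2*6 = 27
...
= [15, 21, 27, 33, 39, 45, 51, 57, 63]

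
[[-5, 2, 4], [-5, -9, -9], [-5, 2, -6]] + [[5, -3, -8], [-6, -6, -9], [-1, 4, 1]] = [[0, -1, -4], [-11, -15, -18], [-6, 6, -5]]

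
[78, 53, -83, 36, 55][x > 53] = keep x where x > 53: 78✓, 53✗, -83✗, 36✗, 55✓
= [78, 55]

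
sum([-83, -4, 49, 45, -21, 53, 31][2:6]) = slice → [49, 45, -21, 53]
49 + 45 + (-21) + 53
= 126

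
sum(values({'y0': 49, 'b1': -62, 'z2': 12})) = 49 + (-62) + 12
= -1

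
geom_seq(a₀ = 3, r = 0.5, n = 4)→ a_0 = 3*0.5^0 = 3.0
a_1 = 3*0.5^1 = 1.5
a_2 = 3*0.5^2 = 0.75
...
= [3.0, 1.5, 0.75, 0.375]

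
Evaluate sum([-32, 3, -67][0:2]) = -29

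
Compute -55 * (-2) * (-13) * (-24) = 34320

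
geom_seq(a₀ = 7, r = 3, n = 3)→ [7, 21, 63]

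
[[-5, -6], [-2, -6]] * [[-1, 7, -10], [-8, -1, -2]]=C[0][0] = (-5)*(-1) + (-6)*(-8) = 53
C[0][1] = (-5)*(7) + (-6)*(-1) = -29
C[0][2] = (-5)*(-10) + (-6)*(-2) = 62
C[1][0] = (-2)*(-1) + (-6)*(-8) = 50
C[1][1] = (-2)*(7) + (-6)*(-1) = -8
C[1][2] = (-2)*(-10) + (-6)*(-2) = 32
= [[53, -29, 62], [50, -8, 32]]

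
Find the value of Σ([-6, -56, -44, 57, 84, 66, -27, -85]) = (-6) + (-56) + (-44) + 57 + 84 + 66 + (-27) + (-85)
= -11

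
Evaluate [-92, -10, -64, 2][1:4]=[-10, -64, 2]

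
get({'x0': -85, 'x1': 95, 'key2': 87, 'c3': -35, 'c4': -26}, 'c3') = -35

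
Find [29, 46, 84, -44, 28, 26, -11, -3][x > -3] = [29, 46, 84, 28, 26]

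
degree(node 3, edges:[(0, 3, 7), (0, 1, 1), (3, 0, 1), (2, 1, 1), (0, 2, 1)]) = incident: (0,3), (3,0)
= 2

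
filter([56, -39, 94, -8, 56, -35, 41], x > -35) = keep x where x > -35: 56✓, -39✗, 94✓, -8✓, 56✓, -35✗, 41✓
= [56, 94, -8, 56, 41]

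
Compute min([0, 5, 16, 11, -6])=-6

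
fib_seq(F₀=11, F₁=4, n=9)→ [11, 4, 15, 19, 34, 53, 87, 140, 227]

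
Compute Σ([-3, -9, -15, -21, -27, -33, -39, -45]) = -192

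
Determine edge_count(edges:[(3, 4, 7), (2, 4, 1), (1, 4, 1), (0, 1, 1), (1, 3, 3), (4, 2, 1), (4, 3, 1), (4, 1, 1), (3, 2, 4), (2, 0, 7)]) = 10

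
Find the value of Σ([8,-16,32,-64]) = 8 + -16 + 32 + -64
= -40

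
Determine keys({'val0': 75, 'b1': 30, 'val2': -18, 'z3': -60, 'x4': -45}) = ['val0', 'b1', 'val2', 'z3', 'x4']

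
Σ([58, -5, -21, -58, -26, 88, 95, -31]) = 58 + (-5) + (-21) + (-58) + (-26) + 88 + 95 + (-31)
= 100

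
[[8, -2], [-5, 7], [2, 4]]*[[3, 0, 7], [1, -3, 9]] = [[22, 6, 38], [-8, -21, 28], [10, -12, 50]]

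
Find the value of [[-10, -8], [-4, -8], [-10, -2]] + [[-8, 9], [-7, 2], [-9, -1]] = [[-18, 1], [-11, -6], [-19, -3]]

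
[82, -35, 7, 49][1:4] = [-35, 7, 49]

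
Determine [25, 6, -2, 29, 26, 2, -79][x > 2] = [25, 6, 29, 26]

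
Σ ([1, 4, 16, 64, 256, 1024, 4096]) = 5461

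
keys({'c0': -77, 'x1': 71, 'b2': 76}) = ['c0', 'x1', 'b2']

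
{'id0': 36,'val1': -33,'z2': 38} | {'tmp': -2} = {'id0': 36, 'val1': -33, 'z2': 38, 'tmp': -2}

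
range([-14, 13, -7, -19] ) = 32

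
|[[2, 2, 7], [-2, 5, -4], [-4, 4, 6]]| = (1)*(2)*det([[5, -4], [4, 6]]) + (-1)*(2)*det([[-2, -4], [-4, 6]]) + (1)*(7)*det([[-2, 5], [-4, 4]])
= 92 + 56 + 84
= 232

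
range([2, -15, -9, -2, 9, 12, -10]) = 27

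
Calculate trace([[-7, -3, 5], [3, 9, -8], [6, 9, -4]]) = -2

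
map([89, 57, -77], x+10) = [99, 67, -67]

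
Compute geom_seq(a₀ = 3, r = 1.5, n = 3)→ a_0 = 3*1.5^0 = 3.0
a_1 = 3*1.5^1 = 4.5
a_2 = 3*1.5^2 = 6.75
= [3.0, 4.5, 6.75]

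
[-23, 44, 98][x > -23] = keep x where x > -23: -23✗, 44✓, 98✓
= [44, 98]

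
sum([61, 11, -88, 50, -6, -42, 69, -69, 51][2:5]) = -44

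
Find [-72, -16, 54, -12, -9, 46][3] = -12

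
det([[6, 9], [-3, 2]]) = (6)*(2) - (9)*(-3)
= 39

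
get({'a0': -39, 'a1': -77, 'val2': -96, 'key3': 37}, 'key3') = 37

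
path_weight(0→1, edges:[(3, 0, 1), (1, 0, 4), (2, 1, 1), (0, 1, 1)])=w(0→1)=1
= 1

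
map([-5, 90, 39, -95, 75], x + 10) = [5, 100, 49, -85, 85]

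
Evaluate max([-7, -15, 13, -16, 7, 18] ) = 18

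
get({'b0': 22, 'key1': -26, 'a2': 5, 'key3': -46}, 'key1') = -26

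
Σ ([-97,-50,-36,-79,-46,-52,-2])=(-97) + (-50) + (-36) + (-79) + (-46) + (-52) + (-2)
= -362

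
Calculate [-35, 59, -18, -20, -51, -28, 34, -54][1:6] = [59, -18, -20, -51, -28]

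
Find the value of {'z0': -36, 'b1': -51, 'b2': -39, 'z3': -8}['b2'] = -39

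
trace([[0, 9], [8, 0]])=0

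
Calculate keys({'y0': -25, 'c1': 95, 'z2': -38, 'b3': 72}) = ['y0', 'c1', 'z2', 'b3']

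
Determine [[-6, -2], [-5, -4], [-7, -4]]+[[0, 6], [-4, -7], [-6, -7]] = [[-6, 4], [-9, -11], [-13, -11]]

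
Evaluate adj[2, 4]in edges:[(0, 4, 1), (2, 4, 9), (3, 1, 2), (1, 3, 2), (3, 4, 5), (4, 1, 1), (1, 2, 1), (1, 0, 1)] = 9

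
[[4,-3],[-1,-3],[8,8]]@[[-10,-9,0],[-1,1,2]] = [[-37, -39, -6], [13, 6, -6], [-88, -64, 16]]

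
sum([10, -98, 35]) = 10 + (-98) + 35
= -53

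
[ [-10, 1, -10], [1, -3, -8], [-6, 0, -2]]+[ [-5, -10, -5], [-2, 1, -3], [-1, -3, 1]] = [[-15, -9, -15], [-1, -2, -11], [-7, -3, -1]]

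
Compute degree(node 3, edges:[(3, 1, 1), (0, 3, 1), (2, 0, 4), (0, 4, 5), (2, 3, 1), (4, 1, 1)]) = 3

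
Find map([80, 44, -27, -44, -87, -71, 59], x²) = [6400, 1936, 729, 1936, 7569, 5041, 3481]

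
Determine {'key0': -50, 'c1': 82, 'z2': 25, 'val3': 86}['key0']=-50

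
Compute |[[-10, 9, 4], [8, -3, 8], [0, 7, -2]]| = (1)*(-10)*det([[-3, 8], [7, -2]]) + (-1)*(9)*det([[8, 8], [0, -2]]) + (1)*(4)*det([[8, -3], [0, 7]])
= 500 + 144 + 224
= 868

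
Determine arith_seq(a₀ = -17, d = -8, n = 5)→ [-17, -25, -33, -41, -49]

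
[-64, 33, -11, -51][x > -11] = keep x where x > -11: -64✗, 33✓, -11✗, -51✗
= [33]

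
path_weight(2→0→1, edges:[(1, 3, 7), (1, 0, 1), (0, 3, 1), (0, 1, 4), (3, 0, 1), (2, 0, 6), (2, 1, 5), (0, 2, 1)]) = 10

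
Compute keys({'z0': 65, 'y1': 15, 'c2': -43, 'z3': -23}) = ['z0', 'y1', 'c2', 'z3']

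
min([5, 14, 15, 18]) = 5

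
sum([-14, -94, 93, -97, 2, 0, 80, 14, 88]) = (-14) + (-94) + 93 + (-97) + 2 + 0 + 80 + 14 + 88
= 72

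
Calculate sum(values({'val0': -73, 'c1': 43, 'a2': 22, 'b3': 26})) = (-73) + 43 + 22 + 26
= 18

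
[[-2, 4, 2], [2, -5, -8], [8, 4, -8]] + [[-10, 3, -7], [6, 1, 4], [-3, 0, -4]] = [[-12, 7, -5], [8, -4, -4], [5, 4, -12]]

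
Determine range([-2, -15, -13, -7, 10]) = 25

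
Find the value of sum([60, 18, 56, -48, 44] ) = 60 + 18 + 56 + (-48) + 44
= 130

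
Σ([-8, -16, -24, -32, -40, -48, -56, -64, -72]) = -360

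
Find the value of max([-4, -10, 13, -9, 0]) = 13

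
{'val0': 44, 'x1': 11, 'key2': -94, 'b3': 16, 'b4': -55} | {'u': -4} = {'val0': 44, 'x1': 11, 'key2': -94, 'b3': 16, 'b4': -55, 'u': -4}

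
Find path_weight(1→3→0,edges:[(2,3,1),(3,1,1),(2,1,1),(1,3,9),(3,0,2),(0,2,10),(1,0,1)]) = 11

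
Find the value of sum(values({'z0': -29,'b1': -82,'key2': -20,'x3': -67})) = (-29) + (-82) + (-20) + (-67)
= -198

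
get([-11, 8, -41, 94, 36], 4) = 36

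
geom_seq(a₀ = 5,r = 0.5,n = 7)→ [5.0, 2.5, 1.25, 0.625, 0.3125, 0.15625, 0.078125]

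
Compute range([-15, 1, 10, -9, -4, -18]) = 28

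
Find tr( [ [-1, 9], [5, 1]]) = 0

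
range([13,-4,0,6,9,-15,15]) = 30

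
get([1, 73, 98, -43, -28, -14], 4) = -28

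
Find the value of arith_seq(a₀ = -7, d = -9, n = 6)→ a_0 = -7 + 0*-9 = -7
a_1 = -7 + 1*-9 = -16
a_2 = -7 + 2*-9 = -25
...
= [-7, -16, -25, -34, -43, -52]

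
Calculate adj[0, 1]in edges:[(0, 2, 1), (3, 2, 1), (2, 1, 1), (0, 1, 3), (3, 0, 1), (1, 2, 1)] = 3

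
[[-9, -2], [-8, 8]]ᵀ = [[-9, -8], [-2, 8]]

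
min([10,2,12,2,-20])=-20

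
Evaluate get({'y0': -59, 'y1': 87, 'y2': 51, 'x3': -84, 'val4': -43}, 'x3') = -84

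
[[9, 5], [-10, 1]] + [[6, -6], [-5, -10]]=[[15, -1], [-15, -9]]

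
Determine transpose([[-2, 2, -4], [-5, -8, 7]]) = [[-2, -5], [2, -8], [-4, 7]]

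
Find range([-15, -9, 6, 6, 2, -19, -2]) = 25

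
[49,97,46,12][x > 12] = keep x where x > 12: 49✓, 97✓, 46✓, 12✗
= [49, 97, 46]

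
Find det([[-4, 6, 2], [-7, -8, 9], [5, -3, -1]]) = 210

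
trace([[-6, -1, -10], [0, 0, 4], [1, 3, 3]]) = diagonal: (-6) + 0 + 3
= -3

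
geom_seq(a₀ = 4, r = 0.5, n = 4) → a_0 = 4*0.5^0 = 4.0
a_1 = 4*0.5^1 = 2.0
a_2 = 4*0.5^2 = 1.0
...
= [4.0, 2.0, 1.0, 0.5]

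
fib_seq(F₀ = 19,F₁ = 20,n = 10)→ [19, 20, 39, 59, 98, 157, 255, 412, 667, 1079]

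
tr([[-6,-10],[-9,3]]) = -3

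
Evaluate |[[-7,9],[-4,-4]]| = (-7)*(-4) - (9)*(-4)
= 64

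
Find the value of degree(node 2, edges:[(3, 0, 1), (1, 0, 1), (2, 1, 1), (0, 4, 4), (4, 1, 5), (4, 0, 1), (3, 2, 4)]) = incident: (2,1), (3,2)
= 2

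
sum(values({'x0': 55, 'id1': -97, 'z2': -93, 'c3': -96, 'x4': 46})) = 55 + (-97) + (-93) + (-96) + 46
= -185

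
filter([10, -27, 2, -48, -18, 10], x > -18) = keep x where x > -18: 10✓, -27✗, 2✓, -48✗, -18✗, 10✓
= [10, 2, 10]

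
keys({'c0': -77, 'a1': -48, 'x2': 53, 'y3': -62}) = ['c0', 'a1', 'x2', 'y3']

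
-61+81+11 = 31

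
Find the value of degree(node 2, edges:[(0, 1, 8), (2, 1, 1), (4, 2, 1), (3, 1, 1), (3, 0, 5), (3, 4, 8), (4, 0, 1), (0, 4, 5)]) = incident: (2,1), (4,2)
= 2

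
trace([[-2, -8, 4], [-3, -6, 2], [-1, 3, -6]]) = diagonal: (-2) + (-6) + (-6)
= -14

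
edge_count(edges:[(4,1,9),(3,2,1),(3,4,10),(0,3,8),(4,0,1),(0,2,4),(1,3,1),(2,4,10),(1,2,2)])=9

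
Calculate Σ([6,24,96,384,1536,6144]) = 8190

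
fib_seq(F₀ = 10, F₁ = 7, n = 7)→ [10, 7, 17, 24, 41, 65, 106]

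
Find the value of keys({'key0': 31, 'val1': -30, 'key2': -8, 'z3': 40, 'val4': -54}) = ['key0', 'val1', 'key2', 'z3', 'val4']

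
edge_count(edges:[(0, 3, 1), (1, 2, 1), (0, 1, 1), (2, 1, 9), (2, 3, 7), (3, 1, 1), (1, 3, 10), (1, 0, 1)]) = 8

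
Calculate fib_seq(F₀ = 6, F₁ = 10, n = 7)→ [6, 10, 16, 26, 42, 68, 110]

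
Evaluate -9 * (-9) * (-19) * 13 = -20007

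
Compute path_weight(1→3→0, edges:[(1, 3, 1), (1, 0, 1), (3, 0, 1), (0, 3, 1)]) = 2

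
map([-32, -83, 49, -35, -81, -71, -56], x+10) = -32+10=-22, -83+10=-73, 49+10=59, -35+10=-25, -81+10=-71, -71+10=-61, -56+10=-46
= [-22, -73, 59, -25, -71, -61, -46]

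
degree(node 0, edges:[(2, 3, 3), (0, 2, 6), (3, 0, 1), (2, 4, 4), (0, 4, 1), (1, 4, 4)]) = incident: (0,2), (3,0), (0,4)
= 3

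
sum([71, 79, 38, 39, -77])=71 + 79 + 38 + 39 + (-77)
= 150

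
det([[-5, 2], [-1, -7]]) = 37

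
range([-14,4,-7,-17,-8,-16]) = 21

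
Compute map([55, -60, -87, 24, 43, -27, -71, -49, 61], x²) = (55)²=3025, (-60)²=3600, (-87)²=7569, (24)²=576, (43)²=1849, (-27)²=729, (-71)²=5041, (-49)²=2401, (61)²=3721
= [3025, 3600, 7569, 576, 1849, 729, 5041, 2401, 3721]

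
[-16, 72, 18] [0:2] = [-16, 72]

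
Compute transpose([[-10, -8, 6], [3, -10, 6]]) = [[-10, 3], [-8, -10], [6, 6]]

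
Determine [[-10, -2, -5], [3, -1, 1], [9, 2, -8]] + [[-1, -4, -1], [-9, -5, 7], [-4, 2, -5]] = [[-11, -6, -6], [-6, -6, 8], [5, 4, -13]]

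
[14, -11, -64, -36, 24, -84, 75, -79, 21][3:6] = [-36, 24, -84]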